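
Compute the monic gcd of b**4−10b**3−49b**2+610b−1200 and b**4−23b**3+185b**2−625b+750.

b**3−18b**2+95b−150

Repeated division with remainder:
  b**4−10b**3−49b**2+610b−1200 = (b**4−23b**3+185b**2−625b+750) + (13b**3−234b**2+1235b−1950)
  b**4−23b**3+185b**2−625b+750 = ((1/13)b−5/13)(13b**3−234b**2+1235b−1950) + (0)
Last nonzero remainder: 13b**3−234b**2+1235b−1950. Dividing through by 13 gives the monic gcd b**3−18b**2+95b−150.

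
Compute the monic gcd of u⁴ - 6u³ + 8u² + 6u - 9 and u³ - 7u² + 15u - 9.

u³ - 7u² + 15u - 9

By polynomial division,
  u⁴ - 6u³ + 8u² + 6u - 9 = (u + 1)(u³ - 7u² + 15u - 9) + (0)
The last nonzero remainder u³ - 7u² + 15u - 9 is already monic.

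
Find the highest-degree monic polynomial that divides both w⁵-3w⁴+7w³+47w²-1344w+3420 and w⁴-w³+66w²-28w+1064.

Apply the Euclidean algorithm:
  w⁵-3w⁴+7w³+47w²-1344w+3420 = (w-2)(w⁴-w³+66w²-28w+1064) + (-61w³+207w²-2464w+5548)
  w⁴-w³+66w²-28w+1064 = (-(1/61)w-146/3721)(-61w³+207w²-2464w+5548) + ((125504/3721)w²-(125504/3721)w+4769152/3721)
  -61w³+207w²-2464w+5548 = (-(226981/125504)w+271633/62752)((125504/3721)w²-(125504/3721)w+4769152/3721) + (0)
Last nonzero remainder: (125504/3721)w²-(125504/3721)w+4769152/3721. Dividing through by 125504/3721 gives the monic gcd w²-w+38.

w²-w+38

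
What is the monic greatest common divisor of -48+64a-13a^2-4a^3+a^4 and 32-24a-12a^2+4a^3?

By polynomial division,
  a^4-4a^3-13a^2+64a-48 = ((1/4)a-1/4)(4a^3-12a^2-24a+32) + (-10a^2+50a-40)
  4a^3-12a^2-24a+32 = (-(2/5)a-4/5)(-10a^2+50a-40) + (0)
Last nonzero remainder: -10a^2+50a-40. Dividing through by -10 gives the monic gcd a^2-5a+4.

4-5a+a^2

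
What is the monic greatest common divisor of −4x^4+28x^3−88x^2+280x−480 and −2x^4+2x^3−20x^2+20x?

By polynomial division,
  −4x^4+28x^3−88x^2+280x−480 = (2)(−2x^4+2x^3−20x^2+20x) + (24x^3−48x^2+240x−480)
  −2x^4+2x^3−20x^2+20x = (−(1/12)x−1/12)(24x^3−48x^2+240x−480) + (−4x^2−40)
  24x^3−48x^2+240x−480 = (−6x+12)(−4x^2−40) + (0)
Last nonzero remainder: −4x^2−40. Dividing through by −4 gives the monic gcd x^2+10.

x^2+10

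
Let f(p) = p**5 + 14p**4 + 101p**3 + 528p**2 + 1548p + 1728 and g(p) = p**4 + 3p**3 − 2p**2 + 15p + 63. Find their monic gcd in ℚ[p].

p**2 + 6p + 9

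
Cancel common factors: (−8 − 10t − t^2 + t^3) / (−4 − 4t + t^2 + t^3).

By polynomial division,
  t^3 − t^2 − 10t − 8 = (t^3 + t^2 − 4t − 4) + (−2t^2 − 6t − 4)
  t^3 + t^2 − 4t − 4 = (−(1/2)t + 1)(−2t^2 − 6t − 4) + (0)
Last nonzero remainder: −2t^2 − 6t − 4. Dividing through by −2 gives the monic gcd t^2 + 3t + 2.
Cancel t^2 + 3t + 2 from numerator and denominator to get the reduced form.

(−4 + t)/(−2 + t)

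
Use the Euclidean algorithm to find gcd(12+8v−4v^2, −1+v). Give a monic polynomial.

Repeated division with remainder:
  −4v^2+8v+12 = (−4v+4)(v−1) + (16)
  v−1 = ((1/16)v−1/16)(16) + (0)
The last nonzero remainder is the constant 16, so the polynomials are coprime and gcd = 1.

1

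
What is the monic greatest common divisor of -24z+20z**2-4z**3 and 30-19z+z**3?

By polynomial division,
  -4z**3+20z**2-24z = (-4)(z**3-19z+30) + (20z**2-100z+120)
  z**3-19z+30 = ((1/20)z+1/4)(20z**2-100z+120) + (0)
Last nonzero remainder: 20z**2-100z+120. Dividing through by 20 gives the monic gcd z**2-5z+6.

6-5z+z**2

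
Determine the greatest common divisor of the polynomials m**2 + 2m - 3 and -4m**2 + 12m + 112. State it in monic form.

1

By polynomial division,
  m**2 + 2m - 3 = (-1/4)(-4m**2 + 12m + 112) + (5m + 25)
  -4m**2 + 12m + 112 = (-(4/5)m + 32/5)(5m + 25) + (-48)
  5m + 25 = (-(5/48)m - 25/48)(-48) + (0)
The last nonzero remainder is the constant -48, so the polynomials are coprime and gcd = 1.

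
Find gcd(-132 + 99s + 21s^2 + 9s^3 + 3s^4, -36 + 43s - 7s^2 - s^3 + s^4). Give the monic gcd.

Apply the Euclidean algorithm:
  3s^4 + 9s^3 + 21s^2 + 99s - 132 = (3)(s^4 - s^3 - 7s^2 + 43s - 36) + (12s^3 + 42s^2 - 30s - 24)
  s^4 - s^3 - 7s^2 + 43s - 36 = ((1/12)s - 3/8)(12s^3 + 42s^2 - 30s - 24) + ((45/4)s^2 + (135/4)s - 45)
  12s^3 + 42s^2 - 30s - 24 = ((16/15)s + 8/15)((45/4)s^2 + (135/4)s - 45) + (0)
Last nonzero remainder: (45/4)s^2 + (135/4)s - 45. Dividing through by 45/4 gives the monic gcd s^2 + 3s - 4.

-4 + 3s + s^2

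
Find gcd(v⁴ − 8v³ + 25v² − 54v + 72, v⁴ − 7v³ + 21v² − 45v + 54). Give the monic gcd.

v³ − 4v² + 9v − 18

Repeated division with remainder:
  v⁴ − 8v³ + 25v² − 54v + 72 = (v⁴ − 7v³ + 21v² − 45v + 54) + (−v³ + 4v² − 9v + 18)
  v⁴ − 7v³ + 21v² − 45v + 54 = (−v + 3)(−v³ + 4v² − 9v + 18) + (0)
Last nonzero remainder: −v³ + 4v² − 9v + 18. Dividing through by −1 gives the monic gcd v³ − 4v² + 9v − 18.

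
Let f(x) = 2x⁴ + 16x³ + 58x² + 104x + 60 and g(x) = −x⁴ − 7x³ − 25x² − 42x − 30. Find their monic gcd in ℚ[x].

x² + 4x + 10

Apply the Euclidean algorithm:
  2x⁴ + 16x³ + 58x² + 104x + 60 = (−2)(−x⁴ − 7x³ − 25x² − 42x − 30) + (2x³ + 8x² + 20x)
  −x⁴ − 7x³ − 25x² − 42x − 30 = (−(1/2)x − 3/2)(2x³ + 8x² + 20x) + (−3x² − 12x − 30)
  2x³ + 8x² + 20x = (−(2/3)x)(−3x² − 12x − 30) + (0)
Last nonzero remainder: −3x² − 12x − 30. Dividing through by −3 gives the monic gcd x² + 4x + 10.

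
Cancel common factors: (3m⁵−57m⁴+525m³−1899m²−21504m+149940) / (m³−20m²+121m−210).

Euclidean algorithm in ℚ[m]:
  3m⁵−57m⁴+525m³−1899m²−21504m+149940 = (3m²+3m+222)(m³−20m²+121m−210) + (2808m²−47736m+196560)
  m³−20m²+121m−210 = ((1/2808)m−1/936)(2808m²−47736m+196560) + (0)
Last nonzero remainder: 2808m²−47736m+196560. Dividing through by 2808 gives the monic gcd m²−17m+70.
Cancel m²−17m+70 from numerator and denominator to get the reduced form.

(3m³−6m²+213m+2142)/(m−3)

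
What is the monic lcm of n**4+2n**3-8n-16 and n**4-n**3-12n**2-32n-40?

n**5-3n**4-10n**3-8n**2+24n+80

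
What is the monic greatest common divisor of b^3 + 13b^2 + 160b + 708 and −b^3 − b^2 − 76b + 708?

b^2 + 7b + 118

Euclidean algorithm in ℚ[b]:
  b^3 + 13b^2 + 160b + 708 = (−1)(−b^3 − b^2 − 76b + 708) + (12b^2 + 84b + 1416)
  −b^3 − b^2 − 76b + 708 = (−(1/12)b + 1/2)(12b^2 + 84b + 1416) + (0)
Last nonzero remainder: 12b^2 + 84b + 1416. Dividing through by 12 gives the monic gcd b^2 + 7b + 118.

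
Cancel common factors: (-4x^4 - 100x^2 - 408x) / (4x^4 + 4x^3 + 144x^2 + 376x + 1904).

Euclidean algorithm in ℚ[x]:
  -4x^4 - 100x^2 - 408x = (-1)(4x^4 + 4x^3 + 144x^2 + 376x + 1904) + (4x^3 + 44x^2 - 32x + 1904)
  4x^4 + 4x^3 + 144x^2 + 376x + 1904 = (x - 10)(4x^3 + 44x^2 - 32x + 1904) + (616x^2 - 1848x + 20944)
  4x^3 + 44x^2 - 32x + 1904 = ((1/154)x + 1/11)(616x^2 - 1848x + 20944) + (0)
Last nonzero remainder: 616x^2 - 1848x + 20944. Dividing through by 616 gives the monic gcd x^2 - 3x + 34.
Cancel x^2 - 3x + 34 from numerator and denominator to get the reduced form.

(-x^2 - 3x)/(x^2 + 4x + 14)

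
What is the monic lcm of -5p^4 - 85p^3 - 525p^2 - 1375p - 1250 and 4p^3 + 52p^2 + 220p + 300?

p^5 + 20p^4 + 156p^3 + 590p^2 + 1075p + 750

Repeated division with remainder:
  -5p^4 - 85p^3 - 525p^2 - 1375p - 1250 = (-(5/4)p - 5)(4p^3 + 52p^2 + 220p + 300) + (10p^2 + 100p + 250)
  4p^3 + 52p^2 + 220p + 300 = ((2/5)p + 6/5)(10p^2 + 100p + 250) + (0)
Last nonzero remainder: 10p^2 + 100p + 250. Dividing through by 10 gives the monic gcd p^2 + 10p + 25.
Then lcm(f, g) = f·g / gcd(f, g); expanding and making the result monic gives the answer.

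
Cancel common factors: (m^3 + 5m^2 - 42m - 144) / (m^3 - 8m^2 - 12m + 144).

(m^2 + 11m + 24)/(m^2 - 2m - 24)

By polynomial division,
  m^3 + 5m^2 - 42m - 144 = (m^3 - 8m^2 - 12m + 144) + (13m^2 - 30m - 288)
  m^3 - 8m^2 - 12m + 144 = ((1/13)m - 74/169)(13m^2 - 30m - 288) + (-(504/169)m + 3024/169)
  13m^2 - 30m - 288 = (-(2197/504)m - 338/21)(-(504/169)m + 3024/169) + (0)
Last nonzero remainder: -(504/169)m + 3024/169. Dividing through by -504/169 gives the monic gcd m - 6.
Cancel m - 6 from numerator and denominator to get the reduced form.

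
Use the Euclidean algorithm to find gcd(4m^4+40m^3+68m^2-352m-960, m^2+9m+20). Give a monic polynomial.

m^2+9m+20

Euclidean algorithm in ℚ[m]:
  4m^4+40m^3+68m^2-352m-960 = (4m^2+4m-48)(m^2+9m+20) + (0)
The last nonzero remainder m^2+9m+20 is already monic.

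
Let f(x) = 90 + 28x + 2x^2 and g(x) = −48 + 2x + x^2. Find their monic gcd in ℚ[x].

1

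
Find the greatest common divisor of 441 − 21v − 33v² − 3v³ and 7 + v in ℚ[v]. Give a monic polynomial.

7 + v

Apply the Euclidean algorithm:
  −3v³ − 33v² − 21v + 441 = (−3v² − 12v + 63)(v + 7) + (0)
The last nonzero remainder v + 7 is already monic.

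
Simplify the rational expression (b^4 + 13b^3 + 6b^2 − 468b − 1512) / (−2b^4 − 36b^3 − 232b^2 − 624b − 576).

Apply the Euclidean algorithm:
  b^4 + 13b^3 + 6b^2 − 468b − 1512 = (−1/2)(−2b^4 − 36b^3 − 232b^2 − 624b − 576) + (−5b^3 − 110b^2 − 780b − 1800)
  −2b^4 − 36b^3 − 232b^2 − 624b − 576 = ((2/5)b − 8/5)(−5b^3 − 110b^2 − 780b − 1800) + (−96b^2 − 1152b − 3456)
  −5b^3 − 110b^2 − 780b − 1800 = ((5/96)b + 25/48)(−96b^2 − 1152b − 3456) + (0)
Last nonzero remainder: −96b^2 − 1152b − 3456. Dividing through by −96 gives the monic gcd b^2 + 12b + 36.
Cancel b^2 + 12b + 36 from numerator and denominator to get the reduced form.

(−b^2 − b + 42)/(2b^2 + 12b + 16)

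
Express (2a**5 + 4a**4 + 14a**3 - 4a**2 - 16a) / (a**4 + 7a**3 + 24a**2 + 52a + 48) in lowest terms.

(2a**3 - 2a)/(a**2 + 5a + 6)

Repeated division with remainder:
  2a**5 + 4a**4 + 14a**3 - 4a**2 - 16a = (2a - 10)(a**4 + 7a**3 + 24a**2 + 52a + 48) + (36a**3 + 132a**2 + 408a + 480)
  a**4 + 7a**3 + 24a**2 + 52a + 48 = ((1/36)a + 5/54)(36a**3 + 132a**2 + 408a + 480) + ((4/9)a**2 + (8/9)a + 32/9)
  36a**3 + 132a**2 + 408a + 480 = (81a + 135)((4/9)a**2 + (8/9)a + 32/9) + (0)
Last nonzero remainder: (4/9)a**2 + (8/9)a + 32/9. Dividing through by 4/9 gives the monic gcd a**2 + 2a + 8.
Cancel a**2 + 2a + 8 from numerator and denominator to get the reduced form.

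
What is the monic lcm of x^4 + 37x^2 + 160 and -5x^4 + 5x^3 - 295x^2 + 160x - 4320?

Repeated division with remainder:
  x^4 + 37x^2 + 160 = (-1/5)(-5x^4 + 5x^3 - 295x^2 + 160x - 4320) + (x^3 - 22x^2 + 32x - 704)
  -5x^4 + 5x^3 - 295x^2 + 160x - 4320 = (-5x - 105)(x^3 - 22x^2 + 32x - 704) + (-2445x^2 - 78240)
  x^3 - 22x^2 + 32x - 704 = (-(1/2445)x + 22/2445)(-2445x^2 - 78240) + (0)
Last nonzero remainder: -2445x^2 - 78240. Dividing through by -2445 gives the monic gcd x^2 + 32.
Then lcm(f, g) = f·g / gcd(f, g); expanding and making the result monic gives the answer.

x^6 - x^5 + 64x^4 - 37x^3 + 1159x^2 - 160x + 4320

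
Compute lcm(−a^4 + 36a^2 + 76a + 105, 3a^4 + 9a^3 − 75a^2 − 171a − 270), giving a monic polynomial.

a^6 + a^5 − 66a^4 − 112a^3 + 899a^2 + 2175a + 3150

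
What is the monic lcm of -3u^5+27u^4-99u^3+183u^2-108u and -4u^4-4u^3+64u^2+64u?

Repeated division with remainder:
  -3u^5+27u^4-99u^3+183u^2-108u = ((3/4)u-15/2)(-4u^4-4u^3+64u^2+64u) + (-177u^3+615u^2+372u)
  -4u^4-4u^3+64u^2+64u = ((4/177)u+352/3481)(-177u^3+615u^2+372u) + (-(22960/3481)u^2+(91840/3481)u)
  -177u^3+615u^2+372u = ((616137/22960)u+323733/22960)(-(22960/3481)u^2+(91840/3481)u) + (0)
Last nonzero remainder: -(22960/3481)u^2+(91840/3481)u. Dividing through by -22960/3481 gives the monic gcd u^2-4u.
Then lcm(f, g) = f·g / gcd(f, g); expanding and making the result monic gives the answer.

u^7-4u^6-8u^5+68u^4-137u^3-64u^2+144u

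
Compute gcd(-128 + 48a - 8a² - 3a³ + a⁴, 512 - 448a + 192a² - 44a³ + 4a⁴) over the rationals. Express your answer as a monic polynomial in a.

Apply the Euclidean algorithm:
  a⁴ - 3a³ - 8a² + 48a - 128 = (1/4)(4a⁴ - 44a³ + 192a² - 448a + 512) + (8a³ - 56a² + 160a - 256)
  4a⁴ - 44a³ + 192a² - 448a + 512 = ((1/2)a - 2)(8a³ - 56a² + 160a - 256) + (0)
Last nonzero remainder: 8a³ - 56a² + 160a - 256. Dividing through by 8 gives the monic gcd a³ - 7a² + 20a - 32.

-32 + 20a - 7a² + a³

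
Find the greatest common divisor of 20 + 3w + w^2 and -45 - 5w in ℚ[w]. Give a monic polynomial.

1

By polynomial division,
  w^2 + 3w + 20 = (-(1/5)w + 6/5)(-5w - 45) + (74)
  -5w - 45 = (-(5/74)w - 45/74)(74) + (0)
The last nonzero remainder is the constant 74, so the polynomials are coprime and gcd = 1.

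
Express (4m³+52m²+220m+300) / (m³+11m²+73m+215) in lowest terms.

Apply the Euclidean algorithm:
  4m³+52m²+220m+300 = (4)(m³+11m²+73m+215) + (8m²-72m-560)
  m³+11m²+73m+215 = ((1/8)m+5/2)(8m²-72m-560) + (323m+1615)
  8m²-72m-560 = ((8/323)m-112/323)(323m+1615) + (0)
Last nonzero remainder: 323m+1615. Dividing through by 323 gives the monic gcd m+5.
Cancel m+5 from numerator and denominator to get the reduced form.

(4m²+32m+60)/(m²+6m+43)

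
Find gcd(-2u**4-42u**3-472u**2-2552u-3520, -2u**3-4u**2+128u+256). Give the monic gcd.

u**2+10u+16

Apply the Euclidean algorithm:
  -2u**4-42u**3-472u**2-2552u-3520 = (u+19)(-2u**3-4u**2+128u+256) + (-524u**2-5240u-8384)
  -2u**3-4u**2+128u+256 = ((1/262)u-4/131)(-524u**2-5240u-8384) + (0)
Last nonzero remainder: -524u**2-5240u-8384. Dividing through by -524 gives the monic gcd u**2+10u+16.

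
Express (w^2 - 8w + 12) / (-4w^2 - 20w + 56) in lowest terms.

(-w + 6)/(4w + 28)

By polynomial division,
  w^2 - 8w + 12 = (-1/4)(-4w^2 - 20w + 56) + (-13w + 26)
  -4w^2 - 20w + 56 = ((4/13)w + 28/13)(-13w + 26) + (0)
Last nonzero remainder: -13w + 26. Dividing through by -13 gives the monic gcd w - 2.
Cancel w - 2 from numerator and denominator to get the reduced form.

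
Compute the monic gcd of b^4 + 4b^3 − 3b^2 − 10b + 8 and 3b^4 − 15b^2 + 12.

b^2 + b − 2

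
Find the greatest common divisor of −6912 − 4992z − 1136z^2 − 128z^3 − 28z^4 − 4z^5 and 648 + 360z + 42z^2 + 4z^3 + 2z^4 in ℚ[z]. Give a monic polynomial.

108 + 24z − z^2 + z^3

By polynomial division,
  −4z^5 − 28z^4 − 128z^3 − 1136z^2 − 4992z − 6912 = (−2z − 10)(2z^4 + 4z^3 + 42z^2 + 360z + 648) + (−4z^3 + 4z^2 − 96z − 432)
  2z^4 + 4z^3 + 42z^2 + 360z + 648 = (−(1/2)z − 3/2)(−4z^3 + 4z^2 − 96z − 432) + (0)
Last nonzero remainder: −4z^3 + 4z^2 − 96z − 432. Dividing through by −4 gives the monic gcd z^3 − z^2 + 24z + 108.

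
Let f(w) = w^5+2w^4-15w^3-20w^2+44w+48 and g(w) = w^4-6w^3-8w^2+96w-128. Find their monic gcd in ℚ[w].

Euclidean algorithm in ℚ[w]:
  w^5+2w^4-15w^3-20w^2+44w+48 = (w+8)(w^4-6w^3-8w^2+96w-128) + (41w^3-52w^2-596w+1072)
  w^4-6w^3-8w^2+96w-128 = ((1/41)w-194/1681)(41w^3-52w^2-596w+1072) + ((900/1681)w^2+(1800/1681)w-7200/1681)
  41w^3-52w^2-596w+1072 = ((68921/900)w-112627/450)((900/1681)w^2+(1800/1681)w-7200/1681) + (0)
Last nonzero remainder: (900/1681)w^2+(1800/1681)w-7200/1681. Dividing through by 900/1681 gives the monic gcd w^2+2w-8.

w^2+2w-8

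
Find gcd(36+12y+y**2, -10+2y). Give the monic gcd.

1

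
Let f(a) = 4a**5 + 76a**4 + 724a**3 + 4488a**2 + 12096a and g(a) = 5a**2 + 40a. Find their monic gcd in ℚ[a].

Apply the Euclidean algorithm:
  4a**5 + 76a**4 + 724a**3 + 4488a**2 + 12096a = ((4/5)a**3 + (44/5)a**2 + (372/5)a + 1512/5)(5a**2 + 40a) + (0)
Last nonzero remainder: 5a**2 + 40a. Dividing through by 5 gives the monic gcd a**2 + 8a.

a**2 + 8a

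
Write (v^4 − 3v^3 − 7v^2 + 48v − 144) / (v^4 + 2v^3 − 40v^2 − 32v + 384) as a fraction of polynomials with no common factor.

(v^2 − 3v + 9)/(v^2 + 2v − 24)

Repeated division with remainder:
  v^4 − 3v^3 − 7v^2 + 48v − 144 = (v^4 + 2v^3 − 40v^2 − 32v + 384) + (−5v^3 + 33v^2 + 80v − 528)
  v^4 + 2v^3 − 40v^2 − 32v + 384 = (−(1/5)v − 43/25)(−5v^3 + 33v^2 + 80v − 528) + ((819/25)v^2 − 13104/25)
  −5v^3 + 33v^2 + 80v − 528 = (−(125/819)v + 275/273)((819/25)v^2 − 13104/25) + (0)
Last nonzero remainder: (819/25)v^2 − 13104/25. Dividing through by 819/25 gives the monic gcd v^2 − 16.
Cancel v^2 − 16 from numerator and denominator to get the reduced form.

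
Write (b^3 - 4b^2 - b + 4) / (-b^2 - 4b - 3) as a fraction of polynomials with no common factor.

By polynomial division,
  b^3 - 4b^2 - b + 4 = (-b + 8)(-b^2 - 4b - 3) + (28b + 28)
  -b^2 - 4b - 3 = (-(1/28)b - 3/28)(28b + 28) + (0)
Last nonzero remainder: 28b + 28. Dividing through by 28 gives the monic gcd b + 1.
Cancel b + 1 from numerator and denominator to get the reduced form.

(-b^2 + 5b - 4)/(b + 3)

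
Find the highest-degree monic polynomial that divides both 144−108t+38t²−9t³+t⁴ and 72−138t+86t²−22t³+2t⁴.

12−7t+t²

By polynomial division,
  t⁴−9t³+38t²−108t+144 = (1/2)(2t⁴−22t³+86t²−138t+72) + (2t³−5t²−39t+108)
  2t⁴−22t³+86t²−138t+72 = (t−17/2)(2t³−5t²−39t+108) + ((165/2)t²−(1155/2)t+990)
  2t³−5t²−39t+108 = ((4/165)t+6/55)((165/2)t²−(1155/2)t+990) + (0)
Last nonzero remainder: (165/2)t²−(1155/2)t+990. Dividing through by 165/2 gives the monic gcd t²−7t+12.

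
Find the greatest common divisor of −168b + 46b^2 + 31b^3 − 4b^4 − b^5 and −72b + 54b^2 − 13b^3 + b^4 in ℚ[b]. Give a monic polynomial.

Repeated division with remainder:
  −b^5 − 4b^4 + 31b^3 + 46b^2 − 168b = (−b − 17)(b^4 − 13b^3 + 54b^2 − 72b) + (−136b^3 + 892b^2 − 1392b)
  b^4 − 13b^3 + 54b^2 − 72b = (−(1/136)b + 219/4624)(−136b^3 + 892b^2 − 1392b) + ((1755/1156)b^2 − (1755/289)b)
  −136b^3 + 892b^2 − 1392b = (−(157216/1755)b + 134096/585)((1755/1156)b^2 − (1755/289)b) + (0)
Last nonzero remainder: (1755/1156)b^2 − (1755/289)b. Dividing through by 1755/1156 gives the monic gcd b^2 − 4b.

−4b + b^2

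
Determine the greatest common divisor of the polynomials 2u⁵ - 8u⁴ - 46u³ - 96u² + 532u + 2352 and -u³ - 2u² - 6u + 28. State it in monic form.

u² + 4u + 14

Euclidean algorithm in ℚ[u]:
  2u⁵ - 8u⁴ - 46u³ - 96u² + 532u + 2352 = (-2u² + 12u + 34)(-u³ - 2u² - 6u + 28) + (100u² + 400u + 1400)
  -u³ - 2u² - 6u + 28 = (-(1/100)u + 1/50)(100u² + 400u + 1400) + (0)
Last nonzero remainder: 100u² + 400u + 1400. Dividing through by 100 gives the monic gcd u² + 4u + 14.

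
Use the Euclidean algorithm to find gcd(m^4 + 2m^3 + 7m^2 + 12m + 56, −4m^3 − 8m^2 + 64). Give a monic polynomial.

By polynomial division,
  m^4 + 2m^3 + 7m^2 + 12m + 56 = (−(1/4)m)(−4m^3 − 8m^2 + 64) + (7m^2 + 28m + 56)
  −4m^3 − 8m^2 + 64 = (−(4/7)m + 8/7)(7m^2 + 28m + 56) + (0)
Last nonzero remainder: 7m^2 + 28m + 56. Dividing through by 7 gives the monic gcd m^2 + 4m + 8.

m^2 + 4m + 8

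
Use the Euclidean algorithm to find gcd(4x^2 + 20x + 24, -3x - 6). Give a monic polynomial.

x + 2

By polynomial division,
  4x^2 + 20x + 24 = (-(4/3)x - 4)(-3x - 6) + (0)
Last nonzero remainder: -3x - 6. Dividing through by -3 gives the monic gcd x + 2.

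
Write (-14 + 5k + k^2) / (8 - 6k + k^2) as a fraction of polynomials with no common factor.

Repeated division with remainder:
  k^2 + 5k - 14 = (k^2 - 6k + 8) + (11k - 22)
  k^2 - 6k + 8 = ((1/11)k - 4/11)(11k - 22) + (0)
Last nonzero remainder: 11k - 22. Dividing through by 11 gives the monic gcd k - 2.
Cancel k - 2 from numerator and denominator to get the reduced form.

(7 + k)/(-4 + k)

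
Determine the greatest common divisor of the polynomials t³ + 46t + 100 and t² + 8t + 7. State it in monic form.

By polynomial division,
  t³ + 46t + 100 = (t - 8)(t² + 8t + 7) + (103t + 156)
  t² + 8t + 7 = ((1/103)t + 668/10609)(103t + 156) + (-29945/10609)
  103t + 156 = (-(1092727/29945)t - 1655004/29945)(-29945/10609) + (0)
The last nonzero remainder is the constant -29945/10609, so the polynomials are coprime and gcd = 1.

1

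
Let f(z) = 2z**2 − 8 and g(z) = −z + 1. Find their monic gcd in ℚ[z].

1

Repeated division with remainder:
  2z**2 − 8 = (−2z − 2)(−z + 1) + (−6)
  −z + 1 = ((1/6)z − 1/6)(−6) + (0)
The last nonzero remainder is the constant −6, so the polynomials are coprime and gcd = 1.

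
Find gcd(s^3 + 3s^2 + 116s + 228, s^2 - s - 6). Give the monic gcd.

Apply the Euclidean algorithm:
  s^3 + 3s^2 + 116s + 228 = (s + 4)(s^2 - s - 6) + (126s + 252)
  s^2 - s - 6 = ((1/126)s - 1/42)(126s + 252) + (0)
Last nonzero remainder: 126s + 252. Dividing through by 126 gives the monic gcd s + 2.

s + 2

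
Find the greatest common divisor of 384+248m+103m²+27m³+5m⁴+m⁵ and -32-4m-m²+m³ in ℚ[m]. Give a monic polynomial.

Apply the Euclidean algorithm:
  m⁵+5m⁴+27m³+103m²+248m+384 = (m²+6m+37)(m³-m²-4m-32) + (196m²+588m+1568)
  m³-m²-4m-32 = ((1/196)m-1/49)(196m²+588m+1568) + (0)
Last nonzero remainder: 196m²+588m+1568. Dividing through by 196 gives the monic gcd m²+3m+8.

8+3m+m²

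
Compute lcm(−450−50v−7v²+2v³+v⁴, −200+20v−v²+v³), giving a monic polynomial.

−18000−3800v−930v²+2v³+41v⁴+6v⁵+v⁶

By polynomial division,
  v⁴+2v³−7v²−50v−450 = (v+3)(v³−v²+20v−200) + (−24v²+90v+150)
  v³−v²+20v−200 = (−(1/24)v−11/96)(−24v²+90v+150) + ((585/16)v−2925/16)
  −24v²+90v+150 = (−(128/195)v−32/39)((585/16)v−2925/16) + (0)
Last nonzero remainder: (585/16)v−2925/16. Dividing through by 585/16 gives the monic gcd v−5.
Then lcm(f, g) = f·g / gcd(f, g); expanding and making the result monic gives the answer.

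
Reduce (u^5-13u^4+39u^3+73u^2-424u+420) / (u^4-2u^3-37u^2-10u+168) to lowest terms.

(u^2-7u+10)/(u+4)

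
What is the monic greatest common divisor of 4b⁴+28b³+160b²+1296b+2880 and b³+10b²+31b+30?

b+3

Apply the Euclidean algorithm:
  4b⁴+28b³+160b²+1296b+2880 = (4b-12)(b³+10b²+31b+30) + (156b²+1548b+3240)
  b³+10b²+31b+30 = ((1/156)b+1/2028)(156b²+1548b+3240) + ((1600/169)b+4800/169)
  156b²+1548b+3240 = ((6591/400)b+4563/40)((1600/169)b+4800/169) + (0)
Last nonzero remainder: (1600/169)b+4800/169. Dividing through by 1600/169 gives the monic gcd b+3.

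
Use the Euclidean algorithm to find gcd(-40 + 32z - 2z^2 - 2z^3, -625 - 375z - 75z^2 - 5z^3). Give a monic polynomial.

Euclidean algorithm in ℚ[z]:
  -2z^3 - 2z^2 + 32z - 40 = (2/5)(-5z^3 - 75z^2 - 375z - 625) + (28z^2 + 182z + 210)
  -5z^3 - 75z^2 - 375z - 625 = (-(5/28)z - 85/56)(28z^2 + 182z + 210) + (-(245/4)z - 1225/4)
  28z^2 + 182z + 210 = (-(16/35)z - 24/35)(-(245/4)z - 1225/4) + (0)
Last nonzero remainder: -(245/4)z - 1225/4. Dividing through by -245/4 gives the monic gcd z + 5.

5 + z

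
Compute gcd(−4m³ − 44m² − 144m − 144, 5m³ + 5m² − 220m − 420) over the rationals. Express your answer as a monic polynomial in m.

By polynomial division,
  −4m³ − 44m² − 144m − 144 = (−4/5)(5m³ + 5m² − 220m − 420) + (−40m² − 320m − 480)
  5m³ + 5m² − 220m − 420 = (−(1/8)m + 7/8)(−40m² − 320m − 480) + (0)
Last nonzero remainder: −40m² − 320m − 480. Dividing through by −40 gives the monic gcd m² + 8m + 12.

m² + 8m + 12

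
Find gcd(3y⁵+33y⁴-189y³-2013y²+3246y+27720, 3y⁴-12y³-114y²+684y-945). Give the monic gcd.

y²+2y-35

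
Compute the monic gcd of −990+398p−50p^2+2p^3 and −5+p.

Apply the Euclidean algorithm:
  2p^3−50p^2+398p−990 = (2p^2−40p+198)(p−5) + (0)
The last nonzero remainder p−5 is already monic.

−5+p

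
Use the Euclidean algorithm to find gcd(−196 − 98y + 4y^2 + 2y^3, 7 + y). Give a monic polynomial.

7 + y

Apply the Euclidean algorithm:
  2y^3 + 4y^2 − 98y − 196 = (2y^2 − 10y − 28)(y + 7) + (0)
The last nonzero remainder y + 7 is already monic.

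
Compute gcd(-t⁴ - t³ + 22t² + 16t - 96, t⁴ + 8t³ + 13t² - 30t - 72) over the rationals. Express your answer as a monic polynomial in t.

Euclidean algorithm in ℚ[t]:
  -t⁴ - t³ + 22t² + 16t - 96 = (-1)(t⁴ + 8t³ + 13t² - 30t - 72) + (7t³ + 35t² - 14t - 168)
  t⁴ + 8t³ + 13t² - 30t - 72 = ((1/7)t + 3/7)(7t³ + 35t² - 14t - 168) + (0)
Last nonzero remainder: 7t³ + 35t² - 14t - 168. Dividing through by 7 gives the monic gcd t³ + 5t² - 2t - 24.

t³ + 5t² - 2t - 24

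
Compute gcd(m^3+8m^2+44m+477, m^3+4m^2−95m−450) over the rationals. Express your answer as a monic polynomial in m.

m+9

Euclidean algorithm in ℚ[m]:
  m^3+8m^2+44m+477 = (m^3+4m^2−95m−450) + (4m^2+139m+927)
  m^3+4m^2−95m−450 = ((1/4)m−123/16)(4m^2+139m+927) + ((11869/16)m+106821/16)
  4m^2+139m+927 = ((64/11869)m+1648/11869)((11869/16)m+106821/16) + (0)
Last nonzero remainder: (11869/16)m+106821/16. Dividing through by 11869/16 gives the monic gcd m+9.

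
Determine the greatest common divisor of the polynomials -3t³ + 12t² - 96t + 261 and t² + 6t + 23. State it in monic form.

1

Euclidean algorithm in ℚ[t]:
  -3t³ + 12t² - 96t + 261 = (-3t + 30)(t² + 6t + 23) + (-207t - 429)
  t² + 6t + 23 = (-(1/207)t - 271/14283)(-207t - 429) + (70750/4761)
  -207t - 429 = (-(985527/70750)t - 2042469/70750)(70750/4761) + (0)
The last nonzero remainder is the constant 70750/4761, so the polynomials are coprime and gcd = 1.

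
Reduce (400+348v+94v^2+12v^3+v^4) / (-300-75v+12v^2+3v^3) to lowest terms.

By polynomial division,
  v^4+12v^3+94v^2+348v+400 = ((1/3)v+8/3)(3v^3+12v^2-75v-300) + (87v^2+648v+1200)
  3v^3+12v^2-75v-300 = ((1/29)v-100/841)(87v^2+648v+1200) + (-(33075/841)v-132300/841)
  87v^2+648v+1200 = (-(24389/11025)v-3364/441)(-(33075/841)v-132300/841) + (0)
Last nonzero remainder: -(33075/841)v-132300/841. Dividing through by -33075/841 gives the monic gcd v+4.
Cancel v+4 from numerator and denominator to get the reduced form.

(100+62v+8v^2+v^3)/(-75+3v^2)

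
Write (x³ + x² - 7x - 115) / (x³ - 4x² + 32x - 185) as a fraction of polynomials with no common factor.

Apply the Euclidean algorithm:
  x³ + x² - 7x - 115 = (x³ - 4x² + 32x - 185) + (5x² - 39x + 70)
  x³ - 4x² + 32x - 185 = ((1/5)x + 19/25)(5x² - 39x + 70) + ((1191/25)x - 1191/5)
  5x² - 39x + 70 = ((125/1191)x - 350/1191)((1191/25)x - 1191/5) + (0)
Last nonzero remainder: (1191/25)x - 1191/5. Dividing through by 1191/25 gives the monic gcd x - 5.
Cancel x - 5 from numerator and denominator to get the reduced form.

(x² + 6x + 23)/(x² + x + 37)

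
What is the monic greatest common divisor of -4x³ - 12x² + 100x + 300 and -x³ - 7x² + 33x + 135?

Euclidean algorithm in ℚ[x]:
  -4x³ - 12x² + 100x + 300 = (4)(-x³ - 7x² + 33x + 135) + (16x² - 32x - 240)
  -x³ - 7x² + 33x + 135 = (-(1/16)x - 9/16)(16x² - 32x - 240) + (0)
Last nonzero remainder: 16x² - 32x - 240. Dividing through by 16 gives the monic gcd x² - 2x - 15.

x² - 2x - 15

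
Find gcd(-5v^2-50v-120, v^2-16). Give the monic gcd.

Repeated division with remainder:
  -5v^2-50v-120 = (-5)(v^2-16) + (-50v-200)
  v^2-16 = (-(1/50)v+2/25)(-50v-200) + (0)
Last nonzero remainder: -50v-200. Dividing through by -50 gives the monic gcd v+4.

v+4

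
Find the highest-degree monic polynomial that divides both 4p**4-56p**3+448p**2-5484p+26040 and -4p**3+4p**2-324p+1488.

p**2+3p+93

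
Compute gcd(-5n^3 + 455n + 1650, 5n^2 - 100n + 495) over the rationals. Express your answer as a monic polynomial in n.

By polynomial division,
  -5n^3 + 455n + 1650 = (-n - 20)(5n^2 - 100n + 495) + (-1050n + 11550)
  5n^2 - 100n + 495 = (-(1/210)n + 3/70)(-1050n + 11550) + (0)
Last nonzero remainder: -1050n + 11550. Dividing through by -1050 gives the monic gcd n - 11.

n - 11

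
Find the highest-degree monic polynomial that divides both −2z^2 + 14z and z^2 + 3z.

z

Euclidean algorithm in ℚ[z]:
  −2z^2 + 14z = (−2)(z^2 + 3z) + (20z)
  z^2 + 3z = ((1/20)z + 3/20)(20z) + (0)
Last nonzero remainder: 20z. Dividing through by 20 gives the monic gcd z.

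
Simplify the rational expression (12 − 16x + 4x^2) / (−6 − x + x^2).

(−4 + 4x)/(2 + x)

By polynomial division,
  4x^2 − 16x + 12 = (4)(x^2 − x − 6) + (−12x + 36)
  x^2 − x − 6 = (−(1/12)x − 1/6)(−12x + 36) + (0)
Last nonzero remainder: −12x + 36. Dividing through by −12 gives the monic gcd x − 3.
Cancel x − 3 from numerator and denominator to get the reduced form.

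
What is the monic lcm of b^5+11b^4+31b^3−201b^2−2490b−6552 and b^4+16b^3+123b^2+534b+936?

Repeated division with remainder:
  b^5+11b^4+31b^3−201b^2−2490b−6552 = (b−5)(b^4+16b^3+123b^2+534b+936) + (−12b^3−120b^2−756b−1872)
  b^4+16b^3+123b^2+534b+936 = (−(1/12)b−1/2)(−12b^3−120b^2−756b−1872) + (0)
Last nonzero remainder: −12b^3−120b^2−756b−1872. Dividing through by −12 gives the monic gcd b^3+10b^2+63b+156.
Then lcm(f, g) = f·g / gcd(f, g); expanding and making the result monic gives the answer.

b^6+17b^5+97b^4−15b^3−3696b^2−21492b−39312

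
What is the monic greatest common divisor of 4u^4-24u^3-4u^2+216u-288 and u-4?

u-4

Repeated division with remainder:
  4u^4-24u^3-4u^2+216u-288 = (4u^3-8u^2-36u+72)(u-4) + (0)
The last nonzero remainder u-4 is already monic.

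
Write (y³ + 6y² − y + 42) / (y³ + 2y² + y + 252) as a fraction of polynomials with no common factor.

Repeated division with remainder:
  y³ + 6y² − y + 42 = (y³ + 2y² + y + 252) + (4y² − 2y − 210)
  y³ + 2y² + y + 252 = ((1/4)y + 5/8)(4y² − 2y − 210) + ((219/4)y + 1533/4)
  4y² − 2y − 210 = ((16/219)y − 40/73)((219/4)y + 1533/4) + (0)
Last nonzero remainder: (219/4)y + 1533/4. Dividing through by 219/4 gives the monic gcd y + 7.
Cancel y + 7 from numerator and denominator to get the reduced form.

(y² − y + 6)/(y² − 5y + 36)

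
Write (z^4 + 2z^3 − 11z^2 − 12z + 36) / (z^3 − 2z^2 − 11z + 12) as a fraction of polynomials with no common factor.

By polynomial division,
  z^4 + 2z^3 − 11z^2 − 12z + 36 = (z + 4)(z^3 − 2z^2 − 11z + 12) + (8z^2 + 20z − 12)
  z^3 − 2z^2 − 11z + 12 = ((1/8)z − 9/16)(8z^2 + 20z − 12) + ((7/4)z + 21/4)
  8z^2 + 20z − 12 = ((32/7)z − 16/7)((7/4)z + 21/4) + (0)
Last nonzero remainder: (7/4)z + 21/4. Dividing through by 7/4 gives the monic gcd z + 3.
Cancel z + 3 from numerator and denominator to get the reduced form.

(z^3 − z^2 − 8z + 12)/(z^2 − 5z + 4)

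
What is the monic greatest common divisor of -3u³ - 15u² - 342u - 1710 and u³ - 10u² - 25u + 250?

By polynomial division,
  -3u³ - 15u² - 342u - 1710 = (-3)(u³ - 10u² - 25u + 250) + (-45u² - 417u - 960)
  u³ - 10u² - 25u + 250 = (-(1/45)u + 289/675)(-45u² - 417u - 960) + ((29746/225)u + 29746/45)
  -45u² - 417u - 960 = (-(10125/29746)u - 21600/14873)((29746/225)u + 29746/45) + (0)
Last nonzero remainder: (29746/225)u + 29746/45. Dividing through by 29746/225 gives the monic gcd u + 5.

u + 5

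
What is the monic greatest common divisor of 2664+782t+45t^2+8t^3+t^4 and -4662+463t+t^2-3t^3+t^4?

By polynomial division,
  t^4+8t^3+45t^2+782t+2664 = (t^4-3t^3+t^2+463t-4662) + (11t^3+44t^2+319t+7326)
  t^4-3t^3+t^2+463t-4662 = ((1/11)t-7/11)(11t^3+44t^2+319t+7326) + (0)
Last nonzero remainder: 11t^3+44t^2+319t+7326. Dividing through by 11 gives the monic gcd t^3+4t^2+29t+666.

666+29t+4t^2+t^3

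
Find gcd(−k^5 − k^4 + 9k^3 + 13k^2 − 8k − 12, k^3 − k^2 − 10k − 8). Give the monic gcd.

k^2 + 3k + 2

Apply the Euclidean algorithm:
  −k^5 − k^4 + 9k^3 + 13k^2 − 8k − 12 = (−k^2 − 2k − 3)(k^3 − k^2 − 10k − 8) + (−18k^2 − 54k − 36)
  k^3 − k^2 − 10k − 8 = (−(1/18)k + 2/9)(−18k^2 − 54k − 36) + (0)
Last nonzero remainder: −18k^2 − 54k − 36. Dividing through by −18 gives the monic gcd k^2 + 3k + 2.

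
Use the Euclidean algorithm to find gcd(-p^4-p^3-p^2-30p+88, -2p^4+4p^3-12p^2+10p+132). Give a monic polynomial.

p^2-p+11

Repeated division with remainder:
  -p^4-p^3-p^2-30p+88 = (1/2)(-2p^4+4p^3-12p^2+10p+132) + (-3p^3+5p^2-35p+22)
  -2p^4+4p^3-12p^2+10p+132 = ((2/3)p-2/9)(-3p^3+5p^2-35p+22) + ((112/9)p^2-(112/9)p+1232/9)
  -3p^3+5p^2-35p+22 = (-(27/112)p+9/56)((112/9)p^2-(112/9)p+1232/9) + (0)
Last nonzero remainder: (112/9)p^2-(112/9)p+1232/9. Dividing through by 112/9 gives the monic gcd p^2-p+11.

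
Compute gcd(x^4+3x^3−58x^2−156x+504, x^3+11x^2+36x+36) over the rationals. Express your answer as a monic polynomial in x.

Apply the Euclidean algorithm:
  x^4+3x^3−58x^2−156x+504 = (x−8)(x^3+11x^2+36x+36) + (−6x^2+96x+792)
  x^3+11x^2+36x+36 = (−(1/6)x−9/2)(−6x^2+96x+792) + (600x+3600)
  −6x^2+96x+792 = (−(1/100)x+11/50)(600x+3600) + (0)
Last nonzero remainder: 600x+3600. Dividing through by 600 gives the monic gcd x+6.

x+6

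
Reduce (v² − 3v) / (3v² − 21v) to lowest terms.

(v − 3)/(3v − 21)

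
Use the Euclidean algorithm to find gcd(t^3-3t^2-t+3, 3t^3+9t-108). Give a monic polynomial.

Apply the Euclidean algorithm:
  t^3-3t^2-t+3 = (1/3)(3t^3+9t-108) + (-3t^2-4t+39)
  3t^3+9t-108 = (-t+4/3)(-3t^2-4t+39) + ((160/3)t-160)
  -3t^2-4t+39 = (-(9/160)t-39/160)((160/3)t-160) + (0)
Last nonzero remainder: (160/3)t-160. Dividing through by 160/3 gives the monic gcd t-3.

t-3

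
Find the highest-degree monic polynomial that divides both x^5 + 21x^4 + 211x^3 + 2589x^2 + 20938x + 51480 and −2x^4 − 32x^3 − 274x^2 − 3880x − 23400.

Repeated division with remainder:
  x^5 + 21x^4 + 211x^3 + 2589x^2 + 20938x + 51480 = (−(1/2)x − 5/2)(−2x^4 − 32x^3 − 274x^2 − 3880x − 23400) + (−6x^3 − 36x^2 − 462x − 7020)
  −2x^4 − 32x^3 − 274x^2 − 3880x − 23400 = ((1/3)x + 10/3)(−6x^3 − 36x^2 − 462x − 7020) + (0)
Last nonzero remainder: −6x^3 − 36x^2 − 462x − 7020. Dividing through by −6 gives the monic gcd x^3 + 6x^2 + 77x + 1170.

x^3 + 6x^2 + 77x + 1170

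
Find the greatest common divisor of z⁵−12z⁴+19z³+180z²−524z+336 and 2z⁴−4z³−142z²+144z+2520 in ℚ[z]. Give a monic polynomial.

Apply the Euclidean algorithm:
  z⁵−12z⁴+19z³+180z²−524z+336 = ((1/2)z−5)(2z⁴−4z³−142z²+144z+2520) + (70z³−602z²−1064z+12936)
  2z⁴−4z³−142z²+144z+2520 = ((1/35)z+33/175)(70z³−602z²−1064z+12936) + ((48/25)z²−(624/25)z+2016/25)
  70z³−602z²−1064z+12936 = ((875/24)z+1925/12)((48/25)z²−(624/25)z+2016/25) + (0)
Last nonzero remainder: (48/25)z²−(624/25)z+2016/25. Dividing through by 48/25 gives the monic gcd z²−13z+42.

z²−13z+42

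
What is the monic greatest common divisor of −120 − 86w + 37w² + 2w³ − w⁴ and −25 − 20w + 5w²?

Repeated division with remainder:
  −w⁴ + 2w³ + 37w² − 86w − 120 = (−(1/5)w² − (2/5)w + 24/5)(5w² − 20w − 25) + (0)
Last nonzero remainder: 5w² − 20w − 25. Dividing through by 5 gives the monic gcd w² − 4w − 5.

−5 − 4w + w²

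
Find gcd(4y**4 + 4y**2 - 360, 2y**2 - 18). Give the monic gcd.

y**2 - 9

Apply the Euclidean algorithm:
  4y**4 + 4y**2 - 360 = (2y**2 + 20)(2y**2 - 18) + (0)
Last nonzero remainder: 2y**2 - 18. Dividing through by 2 gives the monic gcd y**2 - 9.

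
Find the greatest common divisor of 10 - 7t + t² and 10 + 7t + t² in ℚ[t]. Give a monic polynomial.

1

By polynomial division,
  t² - 7t + 10 = (t² + 7t + 10) + (-14t)
  t² + 7t + 10 = (-(1/14)t - 1/2)(-14t) + (10)
  -14t = (-(7/5)t)(10) + (0)
The last nonzero remainder is the constant 10, so the polynomials are coprime and gcd = 1.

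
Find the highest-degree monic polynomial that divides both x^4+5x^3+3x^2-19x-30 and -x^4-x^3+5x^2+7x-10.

x^3+2x^2-3x-10

Euclidean algorithm in ℚ[x]:
  x^4+5x^3+3x^2-19x-30 = (-1)(-x^4-x^3+5x^2+7x-10) + (4x^3+8x^2-12x-40)
  -x^4-x^3+5x^2+7x-10 = (-(1/4)x+1/4)(4x^3+8x^2-12x-40) + (0)
Last nonzero remainder: 4x^3+8x^2-12x-40. Dividing through by 4 gives the monic gcd x^3+2x^2-3x-10.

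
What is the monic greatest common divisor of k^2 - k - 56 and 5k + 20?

Apply the Euclidean algorithm:
  k^2 - k - 56 = ((1/5)k - 1)(5k + 20) + (-36)
  5k + 20 = (-(5/36)k - 5/9)(-36) + (0)
The last nonzero remainder is the constant -36, so the polynomials are coprime and gcd = 1.

1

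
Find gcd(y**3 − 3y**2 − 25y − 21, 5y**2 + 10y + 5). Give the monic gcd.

y + 1

Repeated division with remainder:
  y**3 − 3y**2 − 25y − 21 = ((1/5)y − 1)(5y**2 + 10y + 5) + (−16y − 16)
  5y**2 + 10y + 5 = (−(5/16)y − 5/16)(−16y − 16) + (0)
Last nonzero remainder: −16y − 16. Dividing through by −16 gives the monic gcd y + 1.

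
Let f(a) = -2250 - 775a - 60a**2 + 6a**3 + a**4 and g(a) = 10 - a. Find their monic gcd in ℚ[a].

-10 + a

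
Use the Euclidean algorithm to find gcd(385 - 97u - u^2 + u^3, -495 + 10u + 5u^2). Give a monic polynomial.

Apply the Euclidean algorithm:
  u^3 - u^2 - 97u + 385 = ((1/5)u - 3/5)(5u^2 + 10u - 495) + (8u + 88)
  5u^2 + 10u - 495 = ((5/8)u - 45/8)(8u + 88) + (0)
Last nonzero remainder: 8u + 88. Dividing through by 8 gives the monic gcd u + 11.

11 + u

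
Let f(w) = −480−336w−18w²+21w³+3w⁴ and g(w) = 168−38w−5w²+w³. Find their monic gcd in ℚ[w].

Euclidean algorithm in ℚ[w]:
  3w⁴+21w³−18w²−336w−480 = (3w+36)(w³−5w²−38w+168) + (276w²+528w−6528)
  w³−5w²−38w+168 = ((1/276)w−53/2116)(276w²+528w−6528) + (−(594/529)w+2376/529)
  276w²+528w−6528 = (−(24334/99)w−143888/99)(−(594/529)w+2376/529) + (0)
Last nonzero remainder: −(594/529)w+2376/529. Dividing through by −594/529 gives the monic gcd w−4.

−4+w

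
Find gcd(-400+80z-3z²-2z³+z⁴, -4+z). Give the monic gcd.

-4+z

Euclidean algorithm in ℚ[z]:
  z⁴-2z³-3z²+80z-400 = (z³+2z²+5z+100)(z-4) + (0)
The last nonzero remainder z-4 is already monic.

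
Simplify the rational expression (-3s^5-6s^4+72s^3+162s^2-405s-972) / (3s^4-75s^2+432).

By polynomial division,
  -3s^5-6s^4+72s^3+162s^2-405s-972 = (-s-2)(3s^4-75s^2+432) + (-3s^3+12s^2+27s-108)
  3s^4-75s^2+432 = (-s-4)(-3s^3+12s^2+27s-108) + (0)
Last nonzero remainder: -3s^3+12s^2+27s-108. Dividing through by -3 gives the monic gcd s^3-4s^2-9s+36.
Cancel s^3-4s^2-9s+36 from numerator and denominator to get the reduced form.

(-s^2-6s-9)/(s+4)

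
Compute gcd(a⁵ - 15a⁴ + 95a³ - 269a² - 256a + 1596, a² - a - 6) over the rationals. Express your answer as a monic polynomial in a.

a² - a - 6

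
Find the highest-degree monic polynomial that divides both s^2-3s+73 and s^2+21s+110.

Repeated division with remainder:
  s^2-3s+73 = (s^2+21s+110) + (-24s-37)
  s^2+21s+110 = (-(1/24)s-467/576)(-24s-37) + (46081/576)
  -24s-37 = (-(13824/46081)s-21312/46081)(46081/576) + (0)
The last nonzero remainder is the constant 46081/576, so the polynomials are coprime and gcd = 1.

1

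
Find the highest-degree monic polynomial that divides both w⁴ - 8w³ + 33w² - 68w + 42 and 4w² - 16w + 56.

w² - 4w + 14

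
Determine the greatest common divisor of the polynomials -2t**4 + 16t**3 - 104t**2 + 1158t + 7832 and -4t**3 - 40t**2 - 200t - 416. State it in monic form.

t + 4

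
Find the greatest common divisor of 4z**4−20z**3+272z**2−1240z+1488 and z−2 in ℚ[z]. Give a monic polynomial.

Apply the Euclidean algorithm:
  4z**4−20z**3+272z**2−1240z+1488 = (4z**3−12z**2+248z−744)(z−2) + (0)
The last nonzero remainder z−2 is already monic.

z−2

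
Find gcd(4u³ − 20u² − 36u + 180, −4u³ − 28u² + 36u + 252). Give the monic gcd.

Apply the Euclidean algorithm:
  4u³ − 20u² − 36u + 180 = (−1)(−4u³ − 28u² + 36u + 252) + (−48u² + 432)
  −4u³ − 28u² + 36u + 252 = ((1/12)u + 7/12)(−48u² + 432) + (0)
Last nonzero remainder: −48u² + 432. Dividing through by −48 gives the monic gcd u² − 9.

u² − 9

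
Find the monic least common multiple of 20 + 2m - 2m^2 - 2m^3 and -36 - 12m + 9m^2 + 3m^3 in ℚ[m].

-60 - 56m - 9m^2 + 10m^3 + 6m^4 + m^5

By polynomial division,
  -2m^3 - 2m^2 + 2m + 20 = (-2/3)(3m^3 + 9m^2 - 12m - 36) + (4m^2 - 6m - 4)
  3m^3 + 9m^2 - 12m - 36 = ((3/4)m + 27/8)(4m^2 - 6m - 4) + ((45/4)m - 45/2)
  4m^2 - 6m - 4 = ((16/45)m + 8/45)((45/4)m - 45/2) + (0)
Last nonzero remainder: (45/4)m - 45/2. Dividing through by 45/4 gives the monic gcd m - 2.
Then lcm(f, g) = f·g / gcd(f, g); expanding and making the result monic gives the answer.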